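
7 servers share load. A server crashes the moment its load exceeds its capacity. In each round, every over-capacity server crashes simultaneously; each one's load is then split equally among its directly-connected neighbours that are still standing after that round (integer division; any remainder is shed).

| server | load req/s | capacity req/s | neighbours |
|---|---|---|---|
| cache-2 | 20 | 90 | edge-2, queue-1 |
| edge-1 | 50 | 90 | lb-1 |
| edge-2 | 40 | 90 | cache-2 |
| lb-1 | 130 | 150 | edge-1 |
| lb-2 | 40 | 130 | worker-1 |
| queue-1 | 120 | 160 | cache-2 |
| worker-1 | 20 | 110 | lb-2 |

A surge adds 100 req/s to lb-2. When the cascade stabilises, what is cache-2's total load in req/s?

20

Round 1 — lb-2 at 140 > 130. lb-2 crashes.
  lb-2 sheds 140 req/s to worker-1: 140 each.
    worker-1: 20+140 = 160 > 110
Round 2 — worker-1 crashes.
  worker-1 sheds 160 req/s: no online neighbours, lost.
No further crashes.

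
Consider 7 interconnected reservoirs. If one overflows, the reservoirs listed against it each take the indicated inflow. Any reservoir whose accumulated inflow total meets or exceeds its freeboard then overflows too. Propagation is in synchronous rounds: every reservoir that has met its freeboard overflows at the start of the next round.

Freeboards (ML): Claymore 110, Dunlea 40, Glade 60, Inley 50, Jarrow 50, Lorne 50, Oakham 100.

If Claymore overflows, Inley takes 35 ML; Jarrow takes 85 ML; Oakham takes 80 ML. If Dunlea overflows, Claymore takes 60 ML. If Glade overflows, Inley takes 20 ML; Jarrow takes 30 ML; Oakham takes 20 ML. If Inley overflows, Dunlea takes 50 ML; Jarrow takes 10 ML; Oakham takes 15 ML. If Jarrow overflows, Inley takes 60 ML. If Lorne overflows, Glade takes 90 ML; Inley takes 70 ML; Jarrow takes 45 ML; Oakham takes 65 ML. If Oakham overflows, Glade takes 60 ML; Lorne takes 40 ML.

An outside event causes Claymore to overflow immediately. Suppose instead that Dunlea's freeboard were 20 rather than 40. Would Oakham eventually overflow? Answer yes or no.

With Dunlea's freeboard at 20:
Round 1 — Claymore overflows (initial).
  Inley: +35 → 35 < 50
  Jarrow: +85 → 85 ≥ 50
  Oakham: +80 → 80 < 100
Round 2 — Jarrow overflows.
  Inley: +60 → 95 ≥ 50
Round 3 — Inley overflows.
  Dunlea: +50 → 50 ≥ 20
  Oakham: +15 → 95 < 100
Round 4 — Dunlea overflows.
No further overflows.

no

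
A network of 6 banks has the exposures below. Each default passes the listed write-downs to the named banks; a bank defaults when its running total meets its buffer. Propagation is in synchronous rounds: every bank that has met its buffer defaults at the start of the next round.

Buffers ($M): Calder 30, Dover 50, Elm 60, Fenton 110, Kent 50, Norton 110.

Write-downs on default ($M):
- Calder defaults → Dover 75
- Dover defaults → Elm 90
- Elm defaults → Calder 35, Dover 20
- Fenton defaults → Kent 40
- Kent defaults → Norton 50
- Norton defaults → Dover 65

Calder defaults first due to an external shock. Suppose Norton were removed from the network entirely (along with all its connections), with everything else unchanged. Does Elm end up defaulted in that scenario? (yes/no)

yes

With Norton removed:
Round 1 — Calder defaults (initial).
  Dover: +75 → 75 ≥ 50
Round 2 — Dover defaults.
  Elm: +90 → 90 ≥ 60
Round 3 — Elm defaults.
No further defaults.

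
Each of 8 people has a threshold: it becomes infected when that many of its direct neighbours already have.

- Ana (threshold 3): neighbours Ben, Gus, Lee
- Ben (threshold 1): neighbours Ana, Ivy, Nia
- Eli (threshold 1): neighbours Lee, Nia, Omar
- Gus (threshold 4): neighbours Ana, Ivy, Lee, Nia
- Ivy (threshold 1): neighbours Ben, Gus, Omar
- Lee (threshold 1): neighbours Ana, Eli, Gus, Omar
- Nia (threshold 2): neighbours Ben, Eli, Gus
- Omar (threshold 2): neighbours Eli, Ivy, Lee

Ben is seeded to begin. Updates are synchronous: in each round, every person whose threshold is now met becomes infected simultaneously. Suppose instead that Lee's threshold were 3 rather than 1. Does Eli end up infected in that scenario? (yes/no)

With Lee's threshold at 3:
Round 1 — Ben becomes infected (initial).
Round 2 — checking thresholds:
  Ana: 1 of 3 neighbours < 3, not yet.
  Ivy: 1 of 3 neighbours ≥ 1, becomes infected.
  Nia: 1 of 3 neighbours < 2, not yet.
Round 3 — no new infections; cascade stops.

no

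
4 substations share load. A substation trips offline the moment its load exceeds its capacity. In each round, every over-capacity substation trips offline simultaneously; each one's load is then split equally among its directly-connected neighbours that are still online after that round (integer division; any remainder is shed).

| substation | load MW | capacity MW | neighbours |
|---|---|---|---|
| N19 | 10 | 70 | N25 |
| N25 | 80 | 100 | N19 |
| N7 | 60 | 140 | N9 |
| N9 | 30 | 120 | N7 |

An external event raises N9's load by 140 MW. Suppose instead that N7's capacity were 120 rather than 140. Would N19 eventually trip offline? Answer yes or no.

no

With N7's capacity at 120:
Round 1 — N9 at 170 > 120. N9 trips offline.
  N9 sheds 170 MW to N7: 170 each.
    N7: 60+170 = 230 > 120
Round 2 — N7 trips offline.
  N7 sheds 230 MW: no online neighbours, lost.
No further trips.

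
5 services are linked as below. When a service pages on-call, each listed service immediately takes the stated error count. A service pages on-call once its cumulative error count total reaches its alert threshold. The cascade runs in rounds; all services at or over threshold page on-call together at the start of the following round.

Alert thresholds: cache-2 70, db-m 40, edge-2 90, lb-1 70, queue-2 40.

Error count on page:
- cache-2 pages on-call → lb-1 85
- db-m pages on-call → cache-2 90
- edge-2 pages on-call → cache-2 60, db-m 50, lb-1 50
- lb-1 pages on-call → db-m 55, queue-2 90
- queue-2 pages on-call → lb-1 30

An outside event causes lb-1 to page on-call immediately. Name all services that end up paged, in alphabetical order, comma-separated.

Round 1 — lb-1 pages on-call (initial).
  db-m: +55 → 55 ≥ 40
  queue-2: +90 → 90 ≥ 40
Round 2 — db-m, queue-2 page on-call.
  cache-2: +90 → 90 ≥ 70
Round 3 — cache-2 pages on-call.
No further pages.

cache-2, db-m, lb-1, queue-2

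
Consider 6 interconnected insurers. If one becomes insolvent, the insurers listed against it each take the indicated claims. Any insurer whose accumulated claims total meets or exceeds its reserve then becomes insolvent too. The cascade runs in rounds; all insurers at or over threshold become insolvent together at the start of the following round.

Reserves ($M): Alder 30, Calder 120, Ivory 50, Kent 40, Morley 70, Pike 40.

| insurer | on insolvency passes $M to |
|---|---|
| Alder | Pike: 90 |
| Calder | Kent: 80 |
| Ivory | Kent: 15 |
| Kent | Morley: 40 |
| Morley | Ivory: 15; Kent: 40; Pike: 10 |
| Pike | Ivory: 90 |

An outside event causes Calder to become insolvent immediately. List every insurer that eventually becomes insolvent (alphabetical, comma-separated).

Calder, Kent

Round 1 — Calder becomes insolvent (initial).
  Kent: +80 → 80 ≥ 40
Round 2 — Kent becomes insolvent.
  Morley: +40 → 40 < 70
No further insolvencies.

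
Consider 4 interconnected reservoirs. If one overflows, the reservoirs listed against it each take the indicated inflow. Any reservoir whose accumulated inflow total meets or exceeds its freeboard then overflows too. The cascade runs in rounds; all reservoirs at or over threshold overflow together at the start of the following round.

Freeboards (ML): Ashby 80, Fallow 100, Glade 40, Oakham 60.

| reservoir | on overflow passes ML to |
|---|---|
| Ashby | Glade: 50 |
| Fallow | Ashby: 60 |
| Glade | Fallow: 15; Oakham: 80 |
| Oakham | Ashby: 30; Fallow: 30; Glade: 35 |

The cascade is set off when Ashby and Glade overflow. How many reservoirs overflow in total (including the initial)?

3

Round 1 — Ashby, Glade overflow (initial).
  Fallow: +15 → 15 < 100
  Oakham: +80 → 80 ≥ 60
Round 2 — Oakham overflows.
  Fallow: +30 → 45 < 100
No further overflows.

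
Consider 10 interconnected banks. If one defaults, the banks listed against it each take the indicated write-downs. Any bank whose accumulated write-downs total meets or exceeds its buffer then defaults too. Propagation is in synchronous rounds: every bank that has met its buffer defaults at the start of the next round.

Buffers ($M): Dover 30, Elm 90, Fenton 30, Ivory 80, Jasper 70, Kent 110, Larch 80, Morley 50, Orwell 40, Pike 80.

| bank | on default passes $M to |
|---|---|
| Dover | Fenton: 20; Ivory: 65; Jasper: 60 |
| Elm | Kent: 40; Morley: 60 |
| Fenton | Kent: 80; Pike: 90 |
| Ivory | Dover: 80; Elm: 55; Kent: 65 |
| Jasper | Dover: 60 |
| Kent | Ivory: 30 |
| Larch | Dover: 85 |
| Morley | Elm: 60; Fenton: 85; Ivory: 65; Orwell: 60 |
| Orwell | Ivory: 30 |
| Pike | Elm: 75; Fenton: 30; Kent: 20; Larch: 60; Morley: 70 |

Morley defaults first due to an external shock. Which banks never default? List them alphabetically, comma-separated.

Round 1 — Morley defaults (initial).
  Elm: +60 → 60 < 90
  Fenton: +85 → 85 ≥ 30
  Ivory: +65 → 65 < 80
  Orwell: +60 → 60 ≥ 40
Round 2 — Fenton, Orwell default.
  Ivory: +30 → 95 ≥ 80
  Kent: +80 → 80 < 110
  Pike: +90 → 90 ≥ 80
Round 3 — Ivory, Pike default.
  Dover: +80 → 80 ≥ 30
  Elm: +55+75 → 190 ≥ 90
  Kent: +65+20 → 165 ≥ 110
  Larch: +60 → 60 < 80
Round 4 — Dover, Elm, Kent default.
  Jasper: +60 → 60 < 70
No further defaults.

Jasper, Larch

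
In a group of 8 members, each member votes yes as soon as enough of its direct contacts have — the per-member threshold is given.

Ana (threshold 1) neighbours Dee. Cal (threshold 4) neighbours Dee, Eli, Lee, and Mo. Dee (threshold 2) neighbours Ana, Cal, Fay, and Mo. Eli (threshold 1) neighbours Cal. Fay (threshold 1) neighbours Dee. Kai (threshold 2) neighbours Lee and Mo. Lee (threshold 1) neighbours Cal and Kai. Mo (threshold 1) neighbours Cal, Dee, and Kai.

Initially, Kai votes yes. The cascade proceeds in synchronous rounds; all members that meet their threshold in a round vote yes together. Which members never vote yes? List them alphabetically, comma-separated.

Ana, Cal, Dee, Eli, Fay

Round 1 — Kai votes yes (initial).
Round 2 — checking thresholds:
  Lee: 1 of 2 neighbours ≥ 1, votes yes.
  Mo: 1 of 3 neighbours ≥ 1, votes yes.
Round 3 — no new yes votes; cascade stops.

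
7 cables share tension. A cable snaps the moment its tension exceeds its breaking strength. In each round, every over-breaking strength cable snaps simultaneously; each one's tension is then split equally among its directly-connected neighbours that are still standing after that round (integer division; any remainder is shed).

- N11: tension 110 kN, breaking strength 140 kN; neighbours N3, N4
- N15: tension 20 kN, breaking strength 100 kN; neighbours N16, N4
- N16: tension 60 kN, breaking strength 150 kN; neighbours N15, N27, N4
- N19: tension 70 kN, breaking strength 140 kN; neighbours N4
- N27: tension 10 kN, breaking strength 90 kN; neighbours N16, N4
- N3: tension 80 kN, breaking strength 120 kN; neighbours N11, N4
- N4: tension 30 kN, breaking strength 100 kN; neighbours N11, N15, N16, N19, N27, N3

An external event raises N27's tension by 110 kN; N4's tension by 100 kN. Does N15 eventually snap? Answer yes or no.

yes

Round 1 — N27 at 120 > 90; N4 at 130 > 100. N27, N4 snap.
  N27 sheds 120 kN to N16: 120 each.
    N16: 60+120 = 180 > 150
  N4 sheds 130 kN to N11, N15, N16, N19, N3: 26 each.
    N11: 110+26 = 136 ≤ 140
    N15: 20+26 = 46 ≤ 100
    N16: 180+26 = 206 > 150
    N19: 70+26 = 96 ≤ 140
    N3: 80+26 = 106 ≤ 120
Round 2 — N16 snaps.
  N16 sheds 206 kN to N15: 206 each.
    N15: 46+206 = 252 > 100
Round 3 — N15 snaps.
  N15 sheds 252 kN: no online neighbours, lost.
No further breaks.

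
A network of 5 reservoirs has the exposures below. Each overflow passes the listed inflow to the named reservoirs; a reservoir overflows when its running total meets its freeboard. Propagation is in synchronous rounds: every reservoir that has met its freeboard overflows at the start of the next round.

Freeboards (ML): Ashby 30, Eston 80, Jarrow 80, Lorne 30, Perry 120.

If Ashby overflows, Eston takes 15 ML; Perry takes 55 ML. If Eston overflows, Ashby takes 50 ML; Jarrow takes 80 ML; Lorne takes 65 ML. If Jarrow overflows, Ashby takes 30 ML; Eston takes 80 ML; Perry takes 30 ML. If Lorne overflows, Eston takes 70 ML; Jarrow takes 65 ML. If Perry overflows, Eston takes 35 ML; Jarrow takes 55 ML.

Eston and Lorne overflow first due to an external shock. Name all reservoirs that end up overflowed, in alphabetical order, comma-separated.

Ashby, Eston, Jarrow, Lorne

Round 1 — Eston, Lorne overflow (initial).
  Ashby: +50 → 50 ≥ 30
  Jarrow: +80+65 → 145 ≥ 80
Round 2 — Ashby, Jarrow overflow.
  Perry: +55+30 → 85 < 120
No further overflows.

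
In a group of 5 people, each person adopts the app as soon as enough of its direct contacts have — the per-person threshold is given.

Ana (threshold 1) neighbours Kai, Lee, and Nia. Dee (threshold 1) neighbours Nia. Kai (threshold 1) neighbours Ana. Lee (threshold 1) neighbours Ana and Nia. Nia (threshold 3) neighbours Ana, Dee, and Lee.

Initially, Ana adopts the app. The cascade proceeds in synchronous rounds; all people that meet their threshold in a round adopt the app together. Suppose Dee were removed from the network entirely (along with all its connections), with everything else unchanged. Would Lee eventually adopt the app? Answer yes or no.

yes

With Dee removed:
Round 1 — Ana adopts the app (initial).
Round 2 — checking thresholds:
  Kai: 1 of 1 neighbours ≥ 1, adopts the app.
  Lee: 1 of 2 neighbours ≥ 1, adopts the app.
  Nia: 1 of 2 neighbours < 3, holds.
Round 3 — no new adoptions; cascade stops.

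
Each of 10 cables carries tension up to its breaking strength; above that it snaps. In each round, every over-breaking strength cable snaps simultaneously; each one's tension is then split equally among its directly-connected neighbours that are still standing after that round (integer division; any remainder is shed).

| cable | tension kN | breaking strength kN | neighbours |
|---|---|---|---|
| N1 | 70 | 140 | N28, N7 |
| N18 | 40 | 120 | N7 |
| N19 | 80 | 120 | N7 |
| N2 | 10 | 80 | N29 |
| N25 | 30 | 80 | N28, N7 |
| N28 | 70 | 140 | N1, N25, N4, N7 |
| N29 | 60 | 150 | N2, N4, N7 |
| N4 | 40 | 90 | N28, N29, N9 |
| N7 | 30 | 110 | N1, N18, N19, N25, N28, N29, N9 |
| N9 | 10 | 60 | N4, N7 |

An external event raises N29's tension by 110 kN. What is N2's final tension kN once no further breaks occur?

66

Round 1 — N29 at 170 > 150. N29 snaps.
  N29 sheds 170 kN to N2, N4, N7: 56 each (2 lost).
    N2: 10+56 = 66 ≤ 80
    N4: 40+56 = 96 > 90
    N7: 30+56 = 86 ≤ 110
Round 2 — N4 snaps.
  N4 sheds 96 kN to N28, N9: 48 each.
    N28: 70+48 = 118 ≤ 140
    N9: 10+48 = 58 ≤ 60
No further breaks.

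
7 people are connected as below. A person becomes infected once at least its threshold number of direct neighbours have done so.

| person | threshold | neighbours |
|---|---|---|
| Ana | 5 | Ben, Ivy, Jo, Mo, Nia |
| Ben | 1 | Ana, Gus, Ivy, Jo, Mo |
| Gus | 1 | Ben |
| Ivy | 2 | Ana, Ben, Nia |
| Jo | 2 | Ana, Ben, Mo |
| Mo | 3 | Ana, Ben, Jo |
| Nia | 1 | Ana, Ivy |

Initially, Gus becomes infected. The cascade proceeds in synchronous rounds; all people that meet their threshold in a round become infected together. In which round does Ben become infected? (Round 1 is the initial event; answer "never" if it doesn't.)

Round 1 — Gus becomes infected (initial).
Round 2 — checking thresholds:
  Ben: 1 of 5 neighbours ≥ 1, becomes infected.
Round 3 — no new infections; cascade stops.

2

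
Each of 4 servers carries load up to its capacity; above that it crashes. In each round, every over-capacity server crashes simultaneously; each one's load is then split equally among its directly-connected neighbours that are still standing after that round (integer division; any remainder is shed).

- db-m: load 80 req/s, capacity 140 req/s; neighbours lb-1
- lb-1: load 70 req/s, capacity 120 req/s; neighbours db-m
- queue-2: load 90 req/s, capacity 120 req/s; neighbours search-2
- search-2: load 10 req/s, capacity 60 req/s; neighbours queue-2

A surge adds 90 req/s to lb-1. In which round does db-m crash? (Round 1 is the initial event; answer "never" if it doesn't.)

2

Round 1 — lb-1 at 160 > 120. lb-1 crashes.
  lb-1 sheds 160 req/s to db-m: 160 each.
    db-m: 80+160 = 240 > 140
Round 2 — db-m crashes.
  db-m sheds 240 req/s: no online neighbours, lost.
No further crashes.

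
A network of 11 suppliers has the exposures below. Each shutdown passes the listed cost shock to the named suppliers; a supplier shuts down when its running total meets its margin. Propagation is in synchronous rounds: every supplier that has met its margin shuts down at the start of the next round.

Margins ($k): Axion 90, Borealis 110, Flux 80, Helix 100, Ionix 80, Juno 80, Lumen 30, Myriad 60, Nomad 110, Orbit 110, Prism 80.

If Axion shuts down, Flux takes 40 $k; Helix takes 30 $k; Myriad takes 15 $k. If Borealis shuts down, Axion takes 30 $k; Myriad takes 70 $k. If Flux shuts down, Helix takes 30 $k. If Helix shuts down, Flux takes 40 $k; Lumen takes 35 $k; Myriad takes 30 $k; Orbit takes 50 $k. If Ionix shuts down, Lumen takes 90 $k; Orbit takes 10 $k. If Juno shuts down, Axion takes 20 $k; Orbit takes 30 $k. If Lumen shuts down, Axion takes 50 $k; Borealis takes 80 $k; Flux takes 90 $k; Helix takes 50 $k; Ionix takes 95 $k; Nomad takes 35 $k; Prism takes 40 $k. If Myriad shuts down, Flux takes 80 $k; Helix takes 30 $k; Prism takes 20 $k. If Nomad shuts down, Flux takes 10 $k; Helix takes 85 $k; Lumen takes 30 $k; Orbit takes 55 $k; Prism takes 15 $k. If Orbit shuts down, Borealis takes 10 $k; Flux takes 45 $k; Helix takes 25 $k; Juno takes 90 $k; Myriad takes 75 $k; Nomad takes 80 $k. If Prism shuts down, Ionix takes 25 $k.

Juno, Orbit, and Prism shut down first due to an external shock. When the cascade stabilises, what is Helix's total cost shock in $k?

Round 1 — Juno, Orbit, Prism shut down (initial).
  Axion: +20 → 20 < 90
  Borealis: +10 → 10 < 110
  Flux: +45 → 45 < 80
  Helix: +25 → 25 < 100
  Ionix: +25 → 25 < 80
  Myriad: +75 → 75 ≥ 60
  Nomad: +80 → 80 < 110
Round 2 — Myriad shuts down.
  Flux: +80 → 125 ≥ 80
  Helix: +30 → 55 < 100
Round 3 — Flux shuts down.
  Helix: +30 → 85 < 100
No further shutdowns.

85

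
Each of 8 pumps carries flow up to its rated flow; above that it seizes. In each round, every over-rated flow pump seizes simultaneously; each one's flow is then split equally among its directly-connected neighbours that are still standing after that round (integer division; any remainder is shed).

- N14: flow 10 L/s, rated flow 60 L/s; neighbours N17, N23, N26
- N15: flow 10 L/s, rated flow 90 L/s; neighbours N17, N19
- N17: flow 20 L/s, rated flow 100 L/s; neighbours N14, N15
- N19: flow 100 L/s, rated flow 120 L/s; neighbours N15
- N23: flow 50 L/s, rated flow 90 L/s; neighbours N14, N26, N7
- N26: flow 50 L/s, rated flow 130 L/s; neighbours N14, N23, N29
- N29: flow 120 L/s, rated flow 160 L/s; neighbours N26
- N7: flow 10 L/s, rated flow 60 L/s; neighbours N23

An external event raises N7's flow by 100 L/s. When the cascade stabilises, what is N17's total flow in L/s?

65

Round 1 — N7 at 110 > 60. N7 seizes.
  N7 sheds 110 L/s to N23: 110 each.
    N23: 50+110 = 160 > 90
Round 2 — N23 seizes.
  N23 sheds 160 L/s to N14, N26: 80 each.
    N14: 10+80 = 90 > 60
    N26: 50+80 = 130 ≤ 130
Round 3 — N14 seizes.
  N14 sheds 90 L/s to N17, N26: 45 each.
    N17: 20+45 = 65 ≤ 100
    N26: 130+45 = 175 > 130
Round 4 — N26 seizes.
  N26 sheds 175 L/s to N29: 175 each.
    N29: 120+175 = 295 > 160
Round 5 — N29 seizes.
  N29 sheds 295 L/s: no online neighbours, lost.
No further seizures.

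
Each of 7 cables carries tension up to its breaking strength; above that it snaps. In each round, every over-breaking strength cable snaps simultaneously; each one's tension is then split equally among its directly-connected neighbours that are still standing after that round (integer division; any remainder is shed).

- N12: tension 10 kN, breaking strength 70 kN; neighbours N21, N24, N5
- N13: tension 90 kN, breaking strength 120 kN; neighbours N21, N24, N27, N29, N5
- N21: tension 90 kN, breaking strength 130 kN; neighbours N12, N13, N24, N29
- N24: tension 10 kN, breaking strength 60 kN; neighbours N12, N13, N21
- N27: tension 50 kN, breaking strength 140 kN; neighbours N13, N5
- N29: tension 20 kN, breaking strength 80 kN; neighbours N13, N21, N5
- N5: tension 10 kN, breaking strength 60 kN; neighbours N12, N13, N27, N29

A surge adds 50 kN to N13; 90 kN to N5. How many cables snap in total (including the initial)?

6

Round 1 — N13 at 140 > 120; N5 at 100 > 60. N13, N5 snap.
  N13 sheds 140 kN to N21, N24, N27, N29: 35 each.
    N21: 90+35 = 125 ≤ 130
    N24: 10+35 = 45 ≤ 60
    N27: 50+35 = 85 ≤ 140
    N29: 20+35 = 55 ≤ 80
  N5 sheds 100 kN to N12, N27, N29: 33 each (1 lost).
    N12: 10+33 = 43 ≤ 70
    N27: 85+33 = 118 ≤ 140
    N29: 55+33 = 88 > 80
Round 2 — N29 snaps.
  N29 sheds 88 kN to N21: 88 each.
    N21: 125+88 = 213 > 130
Round 3 — N21 snaps.
  N21 sheds 213 kN to N12, N24: 106 each (1 lost).
    N12: 43+106 = 149 > 70
    N24: 45+106 = 151 > 60
Round 4 — N12, N24 snap.
  N12 sheds 149 kN: no online neighbours, lost.
  N24 sheds 151 kN: no online neighbours, lost.
No further breaks.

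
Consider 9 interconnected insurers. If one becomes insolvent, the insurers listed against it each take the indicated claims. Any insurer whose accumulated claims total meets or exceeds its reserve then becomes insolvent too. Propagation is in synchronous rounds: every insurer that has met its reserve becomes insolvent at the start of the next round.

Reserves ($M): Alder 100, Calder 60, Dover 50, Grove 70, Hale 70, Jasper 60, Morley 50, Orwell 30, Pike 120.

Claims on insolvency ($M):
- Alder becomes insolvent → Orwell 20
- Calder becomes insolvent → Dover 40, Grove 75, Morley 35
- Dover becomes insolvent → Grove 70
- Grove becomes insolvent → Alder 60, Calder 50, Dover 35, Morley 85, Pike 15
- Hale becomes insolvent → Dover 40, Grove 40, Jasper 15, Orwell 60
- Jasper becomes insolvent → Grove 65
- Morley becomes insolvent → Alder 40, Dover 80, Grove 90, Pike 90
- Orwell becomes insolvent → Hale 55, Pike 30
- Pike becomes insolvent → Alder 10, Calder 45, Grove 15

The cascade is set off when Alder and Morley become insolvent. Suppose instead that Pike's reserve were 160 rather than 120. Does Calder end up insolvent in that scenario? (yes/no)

With Pike's reserve at 160:
Round 1 — Alder, Morley become insolvent (initial).
  Dover: +80 → 80 ≥ 50
  Grove: +90 → 90 ≥ 70
  Orwell: +20 → 20 < 30
  Pike: +90 → 90 < 160
Round 2 — Dover, Grove become insolvent.
  Calder: +50 → 50 < 60
  Pike: +15 → 105 < 160
No further insolvencies.

no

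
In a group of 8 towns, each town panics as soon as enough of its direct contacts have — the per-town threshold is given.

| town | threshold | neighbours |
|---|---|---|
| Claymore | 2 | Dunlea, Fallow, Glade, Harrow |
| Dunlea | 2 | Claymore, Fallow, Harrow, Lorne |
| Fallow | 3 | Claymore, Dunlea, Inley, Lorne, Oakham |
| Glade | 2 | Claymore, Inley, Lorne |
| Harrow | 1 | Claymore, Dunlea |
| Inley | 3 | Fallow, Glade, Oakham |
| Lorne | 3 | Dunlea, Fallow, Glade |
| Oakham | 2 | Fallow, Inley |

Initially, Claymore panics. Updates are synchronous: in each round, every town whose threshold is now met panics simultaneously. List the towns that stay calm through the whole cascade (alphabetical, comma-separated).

Round 1 — Claymore panics (initial).
Round 2 — checking thresholds:
  Dunlea: 1 of 4 neighbours < 2, below threshold.
  Fallow: 1 of 5 neighbours < 3, below threshold.
  Glade: 1 of 3 neighbours < 2, below threshold.
  Harrow: 1 of 2 neighbours ≥ 1, panics.
Round 3 — checking thresholds:
  Dunlea: 2 of 4 neighbours ≥ 2, panics.
  Fallow: 1 of 5 neighbours < 3, below threshold.
  Glade: 1 of 3 neighbours < 2, below threshold.
Round 4 — no new panics; cascade stops.

Fallow, Glade, Inley, Lorne, Oakham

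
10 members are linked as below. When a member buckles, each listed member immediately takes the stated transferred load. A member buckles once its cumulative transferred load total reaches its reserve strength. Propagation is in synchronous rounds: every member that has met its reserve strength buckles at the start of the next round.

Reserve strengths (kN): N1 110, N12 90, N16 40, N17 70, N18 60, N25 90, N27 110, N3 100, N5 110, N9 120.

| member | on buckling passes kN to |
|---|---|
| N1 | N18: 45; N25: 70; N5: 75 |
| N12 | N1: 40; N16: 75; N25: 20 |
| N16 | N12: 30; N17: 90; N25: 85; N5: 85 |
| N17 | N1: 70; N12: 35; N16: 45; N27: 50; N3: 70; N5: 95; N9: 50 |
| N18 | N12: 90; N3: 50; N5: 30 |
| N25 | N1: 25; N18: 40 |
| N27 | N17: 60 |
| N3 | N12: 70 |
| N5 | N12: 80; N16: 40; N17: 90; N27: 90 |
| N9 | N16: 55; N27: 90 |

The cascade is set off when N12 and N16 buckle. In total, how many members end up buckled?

Round 1 — N12, N16 buckle (initial).
  N1: +40 → 40 < 110
  N17: +90 → 90 ≥ 70
  N25: +20+85 → 105 ≥ 90
  N5: +85 → 85 < 110
Round 2 — N17, N25 buckle.
  N1: +70+25 → 135 ≥ 110
  N18: +40 → 40 < 60
  N27: +50 → 50 < 110
  N3: +70 → 70 < 100
  N5: +95 → 180 ≥ 110
  N9: +50 → 50 < 120
Round 3 — N1, N5 buckle.
  N18: +45 → 85 ≥ 60
  N27: +90 → 140 ≥ 110
Round 4 — N18, N27 buckle.
  N3: +50 → 120 ≥ 100
Round 5 — N3 buckles.
No further bucklings.

9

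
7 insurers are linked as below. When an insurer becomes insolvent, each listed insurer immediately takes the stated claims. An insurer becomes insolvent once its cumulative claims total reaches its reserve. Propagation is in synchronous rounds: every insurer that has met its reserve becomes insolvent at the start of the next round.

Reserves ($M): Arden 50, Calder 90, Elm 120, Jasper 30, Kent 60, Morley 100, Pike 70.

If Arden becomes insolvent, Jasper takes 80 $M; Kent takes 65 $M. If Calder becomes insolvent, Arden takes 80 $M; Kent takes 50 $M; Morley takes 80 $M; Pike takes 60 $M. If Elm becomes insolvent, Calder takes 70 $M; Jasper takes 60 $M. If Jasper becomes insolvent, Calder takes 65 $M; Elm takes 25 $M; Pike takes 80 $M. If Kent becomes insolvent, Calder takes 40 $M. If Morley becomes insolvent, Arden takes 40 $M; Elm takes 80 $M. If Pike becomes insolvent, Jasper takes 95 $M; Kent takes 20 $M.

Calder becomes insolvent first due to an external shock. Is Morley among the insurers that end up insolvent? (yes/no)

no

Round 1 — Calder becomes insolvent (initial).
  Arden: +80 → 80 ≥ 50
  Kent: +50 → 50 < 60
  Morley: +80 → 80 < 100
  Pike: +60 → 60 < 70
Round 2 — Arden becomes insolvent.
  Jasper: +80 → 80 ≥ 30
  Kent: +65 → 115 ≥ 60
Round 3 — Jasper, Kent become insolvent.
  Elm: +25 → 25 < 120
  Pike: +80 → 140 ≥ 70
Round 4 — Pike becomes insolvent.
No further insolvencies.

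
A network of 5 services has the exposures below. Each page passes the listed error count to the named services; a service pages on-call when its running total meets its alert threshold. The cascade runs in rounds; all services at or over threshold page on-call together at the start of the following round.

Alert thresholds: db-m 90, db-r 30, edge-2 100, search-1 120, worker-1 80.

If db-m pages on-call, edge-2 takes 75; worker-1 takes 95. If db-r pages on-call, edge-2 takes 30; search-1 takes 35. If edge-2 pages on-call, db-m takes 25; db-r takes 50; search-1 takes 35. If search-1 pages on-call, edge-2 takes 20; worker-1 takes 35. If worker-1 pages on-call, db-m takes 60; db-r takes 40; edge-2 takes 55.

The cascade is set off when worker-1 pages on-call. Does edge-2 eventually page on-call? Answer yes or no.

no

Round 1 — worker-1 pages on-call (initial).
  db-m: +60 → 60 < 90
  db-r: +40 → 40 ≥ 30
  edge-2: +55 → 55 < 100
Round 2 — db-r pages on-call.
  edge-2: +30 → 85 < 100
  search-1: +35 → 35 < 120
No further pages.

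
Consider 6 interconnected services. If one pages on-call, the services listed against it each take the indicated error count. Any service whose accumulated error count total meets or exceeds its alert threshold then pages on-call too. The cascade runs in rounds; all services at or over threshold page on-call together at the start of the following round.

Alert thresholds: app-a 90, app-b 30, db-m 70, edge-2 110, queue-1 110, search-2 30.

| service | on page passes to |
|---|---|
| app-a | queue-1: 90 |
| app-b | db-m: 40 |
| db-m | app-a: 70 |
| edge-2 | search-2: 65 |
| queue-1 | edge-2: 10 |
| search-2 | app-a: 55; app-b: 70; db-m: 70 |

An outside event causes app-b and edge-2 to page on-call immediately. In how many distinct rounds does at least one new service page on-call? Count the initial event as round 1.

Round 1 — app-b, edge-2 page on-call (initial).
  db-m: +40 → 40 < 70
  search-2: +65 → 65 ≥ 30
Round 2 — search-2 pages on-call.
  app-a: +55 → 55 < 90
  db-m: +70 → 110 ≥ 70
Round 3 — db-m pages on-call.
  app-a: +70 → 125 ≥ 90
Round 4 — app-a pages on-call.
  queue-1: +90 → 90 < 110
No further pages.

4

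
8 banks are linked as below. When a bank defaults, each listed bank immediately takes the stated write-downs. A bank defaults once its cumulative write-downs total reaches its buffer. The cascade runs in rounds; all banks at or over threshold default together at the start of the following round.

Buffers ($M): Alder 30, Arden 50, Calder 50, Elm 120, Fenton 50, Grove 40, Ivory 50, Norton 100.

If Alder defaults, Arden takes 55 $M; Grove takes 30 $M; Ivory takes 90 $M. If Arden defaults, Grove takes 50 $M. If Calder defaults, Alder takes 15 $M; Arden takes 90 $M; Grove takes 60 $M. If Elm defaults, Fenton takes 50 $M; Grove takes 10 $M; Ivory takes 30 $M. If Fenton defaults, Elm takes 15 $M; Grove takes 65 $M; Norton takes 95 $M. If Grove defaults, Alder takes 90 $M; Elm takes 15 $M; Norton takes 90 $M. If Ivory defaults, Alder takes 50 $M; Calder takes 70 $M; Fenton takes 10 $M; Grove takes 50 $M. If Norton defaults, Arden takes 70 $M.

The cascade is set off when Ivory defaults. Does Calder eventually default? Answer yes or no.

yes

Round 1 — Ivory defaults (initial).
  Alder: +50 → 50 ≥ 30
  Calder: +70 → 70 ≥ 50
  Fenton: +10 → 10 < 50
  Grove: +50 → 50 ≥ 40
Round 2 — Alder, Calder, Grove default.
  Arden: +55+90 → 145 ≥ 50
  Elm: +15 → 15 < 120
  Norton: +90 → 90 < 100
Round 3 — Arden defaults.
No further defaults.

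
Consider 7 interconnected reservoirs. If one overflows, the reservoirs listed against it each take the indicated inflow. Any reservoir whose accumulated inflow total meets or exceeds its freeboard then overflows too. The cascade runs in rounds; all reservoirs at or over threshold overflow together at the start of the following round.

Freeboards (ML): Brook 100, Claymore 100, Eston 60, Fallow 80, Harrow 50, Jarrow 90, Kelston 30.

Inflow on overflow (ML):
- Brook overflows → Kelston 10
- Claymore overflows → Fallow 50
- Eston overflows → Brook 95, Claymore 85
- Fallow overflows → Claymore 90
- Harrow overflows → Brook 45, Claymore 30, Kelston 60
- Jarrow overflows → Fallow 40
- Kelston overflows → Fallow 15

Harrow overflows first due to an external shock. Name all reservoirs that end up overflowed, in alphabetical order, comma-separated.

Harrow, Kelston

Round 1 — Harrow overflows (initial).
  Brook: +45 → 45 < 100
  Claymore: +30 → 30 < 100
  Kelston: +60 → 60 ≥ 30
Round 2 — Kelston overflows.
  Fallow: +15 → 15 < 80
No further overflows.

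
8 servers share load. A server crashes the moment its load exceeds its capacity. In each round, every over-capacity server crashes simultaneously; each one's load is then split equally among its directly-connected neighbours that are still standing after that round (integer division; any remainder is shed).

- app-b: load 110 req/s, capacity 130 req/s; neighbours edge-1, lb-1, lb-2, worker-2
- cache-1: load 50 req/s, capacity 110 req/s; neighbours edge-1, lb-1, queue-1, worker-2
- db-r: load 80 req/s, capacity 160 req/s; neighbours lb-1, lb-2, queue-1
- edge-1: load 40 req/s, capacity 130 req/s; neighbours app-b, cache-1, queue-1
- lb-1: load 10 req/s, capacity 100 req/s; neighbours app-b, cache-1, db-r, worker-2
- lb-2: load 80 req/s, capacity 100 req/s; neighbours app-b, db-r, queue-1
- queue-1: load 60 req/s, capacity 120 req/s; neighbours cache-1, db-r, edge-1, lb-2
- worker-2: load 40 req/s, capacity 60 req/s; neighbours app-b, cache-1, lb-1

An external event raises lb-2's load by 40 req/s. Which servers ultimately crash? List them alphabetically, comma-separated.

app-b, cache-1, db-r, edge-1, lb-1, lb-2, queue-1, worker-2

Round 1 — lb-2 at 120 > 100. lb-2 crashes.
  lb-2 sheds 120 req/s to app-b, db-r, queue-1: 40 each.
    app-b: 110+40 = 150 > 130
    db-r: 80+40 = 120 ≤ 160
    queue-1: 60+40 = 100 ≤ 120
Round 2 — app-b crashes.
  app-b sheds 150 req/s to edge-1, lb-1, worker-2: 50 each.
    edge-1: 40+50 = 90 ≤ 130
    lb-1: 10+50 = 60 ≤ 100
    worker-2: 40+50 = 90 > 60
Round 3 — worker-2 crashes.
  worker-2 sheds 90 req/s to cache-1, lb-1: 45 each.
    cache-1: 50+45 = 95 ≤ 110
    lb-1: 60+45 = 105 > 100
Round 4 — lb-1 crashes.
  lb-1 sheds 105 req/s to cache-1, db-r: 52 each (1 lost).
    cache-1: 95+52 = 147 > 110
    db-r: 120+52 = 172 > 160
Round 5 — cache-1, db-r crash.
  cache-1 sheds 147 req/s to edge-1, queue-1: 73 each (1 lost).
    edge-1: 90+73 = 163 > 130
    queue-1: 100+73 = 173 > 120
  db-r sheds 172 req/s to queue-1: 172 each.
    queue-1: 173+172 = 345 > 120
Round 6 — edge-1, queue-1 crash.
  edge-1 sheds 163 req/s: no online neighbours, lost.
  queue-1 sheds 345 req/s: no online neighbours, lost.
No further crashes.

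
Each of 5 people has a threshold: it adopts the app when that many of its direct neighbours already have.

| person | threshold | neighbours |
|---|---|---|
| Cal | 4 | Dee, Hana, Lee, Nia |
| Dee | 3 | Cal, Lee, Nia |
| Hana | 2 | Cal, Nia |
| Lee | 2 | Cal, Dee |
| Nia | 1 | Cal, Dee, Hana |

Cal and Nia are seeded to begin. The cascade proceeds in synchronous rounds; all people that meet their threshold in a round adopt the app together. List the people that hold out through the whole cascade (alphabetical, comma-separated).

Round 1 — Cal, Nia adopt the app (initial).
Round 2 — checking thresholds:
  Dee: 2 of 3 neighbours < 3, below threshold.
  Hana: 2 of 2 neighbours ≥ 2, adopts the app.
  Lee: 1 of 2 neighbours < 2, below threshold.
Round 3 — no new adoptions; cascade stops.

Dee, Lee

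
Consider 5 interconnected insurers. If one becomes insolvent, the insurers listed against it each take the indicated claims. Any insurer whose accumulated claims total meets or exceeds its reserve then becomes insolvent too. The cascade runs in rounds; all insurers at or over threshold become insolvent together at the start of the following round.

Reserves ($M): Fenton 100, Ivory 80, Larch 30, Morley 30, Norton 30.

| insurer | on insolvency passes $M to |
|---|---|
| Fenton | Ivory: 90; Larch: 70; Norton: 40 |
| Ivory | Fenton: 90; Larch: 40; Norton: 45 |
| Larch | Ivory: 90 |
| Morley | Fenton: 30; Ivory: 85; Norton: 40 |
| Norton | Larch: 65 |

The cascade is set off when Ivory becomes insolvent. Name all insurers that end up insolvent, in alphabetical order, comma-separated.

Ivory, Larch, Norton

Round 1 — Ivory becomes insolvent (initial).
  Fenton: +90 → 90 < 100
  Larch: +40 → 40 ≥ 30
  Norton: +45 → 45 ≥ 30
Round 2 — Larch, Norton become insolvent.
No further insolvencies.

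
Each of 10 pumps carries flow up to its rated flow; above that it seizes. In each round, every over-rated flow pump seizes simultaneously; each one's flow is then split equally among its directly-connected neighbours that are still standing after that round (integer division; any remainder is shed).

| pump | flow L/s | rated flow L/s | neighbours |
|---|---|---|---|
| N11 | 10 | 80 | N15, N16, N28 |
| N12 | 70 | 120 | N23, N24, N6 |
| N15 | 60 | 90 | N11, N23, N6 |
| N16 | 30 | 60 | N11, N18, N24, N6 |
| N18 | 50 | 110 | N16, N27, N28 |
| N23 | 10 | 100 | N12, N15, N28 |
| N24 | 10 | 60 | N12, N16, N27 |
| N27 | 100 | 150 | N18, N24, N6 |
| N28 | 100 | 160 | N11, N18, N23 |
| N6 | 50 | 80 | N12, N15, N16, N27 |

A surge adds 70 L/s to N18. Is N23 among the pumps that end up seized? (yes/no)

no

Round 1 — N18 at 120 > 110. N18 seizes.
  N18 sheds 120 L/s to N16, N27, N28: 40 each.
    N16: 30+40 = 70 > 60
    N27: 100+40 = 140 ≤ 150
    N28: 100+40 = 140 ≤ 160
Round 2 — N16 seizes.
  N16 sheds 70 L/s to N11, N24, N6: 23 each (1 lost).
    N11: 10+23 = 33 ≤ 80
    N24: 10+23 = 33 ≤ 60
    N6: 50+23 = 73 ≤ 80
No further seizures.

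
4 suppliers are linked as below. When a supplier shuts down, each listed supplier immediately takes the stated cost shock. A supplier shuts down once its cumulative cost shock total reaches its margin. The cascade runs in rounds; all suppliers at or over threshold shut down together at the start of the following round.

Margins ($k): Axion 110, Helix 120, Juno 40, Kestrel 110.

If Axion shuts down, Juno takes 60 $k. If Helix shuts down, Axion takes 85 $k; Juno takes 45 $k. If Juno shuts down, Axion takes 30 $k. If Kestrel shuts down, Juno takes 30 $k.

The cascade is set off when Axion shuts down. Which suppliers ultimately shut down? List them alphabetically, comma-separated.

Axion, Juno

Round 1 — Axion shuts down (initial).
  Juno: +60 → 60 ≥ 40
Round 2 — Juno shuts down.
No further shutdowns.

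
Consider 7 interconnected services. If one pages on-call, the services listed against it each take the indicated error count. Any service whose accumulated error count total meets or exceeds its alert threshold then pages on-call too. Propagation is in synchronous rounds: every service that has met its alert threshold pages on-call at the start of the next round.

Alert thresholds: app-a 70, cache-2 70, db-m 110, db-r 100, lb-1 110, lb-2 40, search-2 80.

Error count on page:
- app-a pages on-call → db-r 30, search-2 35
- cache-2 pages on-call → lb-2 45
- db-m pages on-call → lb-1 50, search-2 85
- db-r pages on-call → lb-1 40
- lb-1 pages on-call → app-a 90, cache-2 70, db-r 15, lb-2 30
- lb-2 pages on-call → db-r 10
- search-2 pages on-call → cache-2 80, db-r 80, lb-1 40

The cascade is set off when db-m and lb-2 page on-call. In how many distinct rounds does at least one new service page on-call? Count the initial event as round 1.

Round 1 — db-m, lb-2 page on-call (initial).
  db-r: +10 → 10 < 100
  lb-1: +50 → 50 < 110
  search-2: +85 → 85 ≥ 80
Round 2 — search-2 pages on-call.
  cache-2: +80 → 80 ≥ 70
  db-r: +80 → 90 < 100
  lb-1: +40 → 90 < 110
Round 3 — cache-2 pages on-call.
No further pages.

3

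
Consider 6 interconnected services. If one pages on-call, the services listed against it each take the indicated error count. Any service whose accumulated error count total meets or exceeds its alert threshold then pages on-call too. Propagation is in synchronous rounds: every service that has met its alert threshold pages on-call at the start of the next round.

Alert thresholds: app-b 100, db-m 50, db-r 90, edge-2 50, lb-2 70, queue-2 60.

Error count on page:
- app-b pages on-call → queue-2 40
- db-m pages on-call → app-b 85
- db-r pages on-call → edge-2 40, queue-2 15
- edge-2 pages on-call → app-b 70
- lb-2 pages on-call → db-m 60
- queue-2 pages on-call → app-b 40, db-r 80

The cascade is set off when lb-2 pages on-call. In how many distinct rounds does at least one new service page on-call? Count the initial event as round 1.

2

Round 1 — lb-2 pages on-call (initial).
  db-m: +60 → 60 ≥ 50
Round 2 — db-m pages on-call.
  app-b: +85 → 85 < 100
No further pages.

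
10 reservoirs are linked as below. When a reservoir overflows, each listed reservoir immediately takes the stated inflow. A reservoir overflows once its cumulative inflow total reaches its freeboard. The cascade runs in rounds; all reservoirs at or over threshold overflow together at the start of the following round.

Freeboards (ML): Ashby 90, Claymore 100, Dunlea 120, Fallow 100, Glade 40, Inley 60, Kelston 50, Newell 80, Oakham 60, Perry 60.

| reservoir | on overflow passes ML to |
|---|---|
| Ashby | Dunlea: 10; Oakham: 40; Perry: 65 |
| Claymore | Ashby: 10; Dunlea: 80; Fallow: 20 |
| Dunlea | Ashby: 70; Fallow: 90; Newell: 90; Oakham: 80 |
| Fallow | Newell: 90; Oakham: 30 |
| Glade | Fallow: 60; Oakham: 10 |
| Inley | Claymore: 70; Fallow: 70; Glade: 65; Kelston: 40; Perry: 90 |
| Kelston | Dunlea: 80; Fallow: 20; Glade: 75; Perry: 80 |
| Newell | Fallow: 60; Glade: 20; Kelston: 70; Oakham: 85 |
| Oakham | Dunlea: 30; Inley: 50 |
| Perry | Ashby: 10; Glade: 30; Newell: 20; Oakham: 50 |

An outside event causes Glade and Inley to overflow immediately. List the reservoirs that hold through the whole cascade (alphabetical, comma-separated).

Ashby, Claymore, Dunlea

Round 1 — Glade, Inley overflow (initial).
  Claymore: +70 → 70 < 100
  Fallow: +60+70 → 130 ≥ 100
  Kelston: +40 → 40 < 50
  Oakham: +10 → 10 < 60
  Perry: +90 → 90 ≥ 60
Round 2 — Fallow, Perry overflow.
  Ashby: +10 → 10 < 90
  Newell: +90+20 → 110 ≥ 80
  Oakham: +30+50 → 90 ≥ 60
Round 3 — Newell, Oakham overflow.
  Dunlea: +30 → 30 < 120
  Kelston: +70 → 110 ≥ 50
Round 4 — Kelston overflows.
  Dunlea: +80 → 110 < 120
No further overflows.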